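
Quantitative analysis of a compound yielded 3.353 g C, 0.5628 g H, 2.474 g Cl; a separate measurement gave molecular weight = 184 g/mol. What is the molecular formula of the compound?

C8H16Cl2

Moles — C: 3.353 / 12.01 = 0.2792 mol; H: 0.5628 / 1.008 = 0.5583 mol; Cl: 2.474 / 35.45 = 0.06979 mol
Smallest is Cl at 0.06979 mol; normalising gives C 4.000, H 8.000, Cl 1.000
Ratio ≈ 4:8:1, so the empirical formula is C4H8Cl
Empirical-formula mass = 91.55 g/mol
n = 184 / 91.55 = 2.01 ≈ 2
Molecular formula = (C4H8Cl)×2 = C8H16Cl2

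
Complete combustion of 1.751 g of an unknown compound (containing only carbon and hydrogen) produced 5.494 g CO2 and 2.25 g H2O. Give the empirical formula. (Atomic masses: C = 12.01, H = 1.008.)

mol C = 5.494 / 44.01 = 0.1248; mass C = 0.1248 × 12.01 = 1.499 g
mol H = 2 × (2.25 / 18.02) = 0.2497; mass H = 0.2497 × 1.008 = 0.2517 g
Divide by the smallest (0.1248 mol C): C 1.000, H 2.000
Ratio ≈ 1:2, so the empirical formula is CH2

CH2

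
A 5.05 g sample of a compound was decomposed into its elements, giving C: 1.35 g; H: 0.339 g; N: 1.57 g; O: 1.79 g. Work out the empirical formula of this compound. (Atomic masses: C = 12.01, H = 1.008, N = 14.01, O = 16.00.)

C: 1.35 g ÷ 12.01 g/mol = 0.1124 mol
H: 0.339 g ÷ 1.008 g/mol = 0.3363 mol
N: 1.57 g ÷ 14.01 g/mol = 0.1121 mol
O: 1.79 g ÷ 16.00 g/mol = 0.1119 mol
Ratios (÷ 0.1119): C 1.005, H 3.006, N 1.002, O 1.000
≈ 1:3:1:1 → CH3NO

CH3NO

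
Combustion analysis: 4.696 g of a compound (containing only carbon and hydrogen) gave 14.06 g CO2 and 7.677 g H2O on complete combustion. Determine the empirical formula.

C3H8

mol C = 14.06 / 44.01 = 0.3195; mass C = 0.3195 × 12.01 = 3.837 g
mol H = 2 × (7.677 / 18.02) = 0.8521; mass H = 0.8521 × 1.008 = 0.8589 g
Divide by the smallest (0.3195 mol C): C 1.000, H 2.667
Scaling by 3: C 3.00, H 8.00 → C3H8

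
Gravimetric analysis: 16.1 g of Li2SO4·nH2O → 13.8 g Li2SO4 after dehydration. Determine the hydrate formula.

Li2SO4·H2O

Mass of water lost = 16.1 − 13.8 = 2.3 g → 2.3 / 18.02 = 0.1276 mol H2O
Molar mass of Li2SO4 = 109.95 g/mol → mol Li2SO4 = 13.8 / 109.95 = 0.1255
n = 0.1276 / 0.1255 = 1.02 ≈ 1 → Li2SO4·H2O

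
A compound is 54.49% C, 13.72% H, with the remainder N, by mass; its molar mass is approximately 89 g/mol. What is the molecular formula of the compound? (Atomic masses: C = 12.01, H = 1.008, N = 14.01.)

Assume 100 g: 54.49 g C, 13.72 g H, 31.79 g N.
C: 54.49 g ÷ 12.01 g/mol = 4.537 mol
H: 13.72 g ÷ 1.008 g/mol = 13.61 mol
N: 31.79 g ÷ 14.01 g/mol = 2.269 mol
Divide by the smallest (2.269 mol N): C 1.999, H 5.998, N 1.000
≈ 2:6:1 → C2H6N
Empirical-formula mass = 44.08 g/mol
n = 89 / 44.08 = 2.02 ≈ 2
Molecular formula = (C2H6N)×2 = C4H12N2

C4H12N2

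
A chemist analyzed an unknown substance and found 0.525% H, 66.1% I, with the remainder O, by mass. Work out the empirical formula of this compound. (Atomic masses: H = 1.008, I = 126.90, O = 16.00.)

Assume 100 g: 0.525 g H, 66.1 g I, 33.38 g O.
Moles — H: 0.525 / 1.008 = 0.5208 mol; I: 66.1 / 126.90 = 0.5209 mol; O: 33.38 / 16.00 = 2.086 mol
Smallest is H at 0.5208 mol; normalising gives H 1.000, I 1.000, O 4.006
≈ 1:1:4 → HIO4

HIO4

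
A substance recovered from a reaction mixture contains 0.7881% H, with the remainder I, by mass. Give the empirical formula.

HI

Assume 100 g: 0.7881 g H, 99.212 g I.
n(H) = 0.7881/1.008 = 0.7818, n(I) = 99.212/126.90 = 0.7818
Ratios (÷ 0.7818): H 1.000, I 1.000
Ratio ≈ 1:1, so the empirical formula is HI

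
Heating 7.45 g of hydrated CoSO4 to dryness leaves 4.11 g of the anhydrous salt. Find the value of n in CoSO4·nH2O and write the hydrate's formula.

CoSO4·7H2O

Mass of water lost = 7.45 − 4.11 = 3.34 g → 3.34 / 18.02 = 0.1853 mol H2O
Molar mass of CoSO4 = 155.00 g/mol → mol CoSO4 = 4.11 / 155.00 = 0.02652
n = 0.1853 / 0.02652 = 6.99 ≈ 7 → CoSO4·7H2O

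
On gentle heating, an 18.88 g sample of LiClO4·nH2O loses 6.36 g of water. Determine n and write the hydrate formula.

LiClO4·3H2O

Mass of anhydrous LiClO4 = 18.88 − 6.36 = 12.52 g
mol H2O = 6.36 / 18.02 = 0.3529
Molar mass of LiClO4 = 106.39 g/mol → mol LiClO4 = 12.52 / 106.39 = 0.1177
n = 0.3529 / 0.1177 = 3.00 ≈ 3 → LiClO4·3H2O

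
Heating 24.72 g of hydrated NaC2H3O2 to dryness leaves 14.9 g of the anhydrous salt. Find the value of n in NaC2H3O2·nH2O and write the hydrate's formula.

NaC2H3O2·3H2O

Mass of water lost = 24.72 − 14.9 = 9.82 g → 9.82 / 18.02 = 0.545 mol H2O
Molar mass of NaC2H3O2 = 82.03 g/mol → mol NaC2H3O2 = 14.9 / 82.03 = 0.1816
n = 0.545 / 0.1816 = 3.00 ≈ 3 → NaC2H3O2·3H2O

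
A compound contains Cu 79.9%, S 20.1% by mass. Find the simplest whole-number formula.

Assume 100 g: 79.9 g Cu, 20.1 g S.
Moles — Cu: 79.9 / 63.55 = 1.257 mol; S: 20.1 / 32.07 = 0.6268 mol
Smallest is S at 0.6268 mol; normalising gives Cu 2.006, S 1.000
→ Cu2S

Cu2S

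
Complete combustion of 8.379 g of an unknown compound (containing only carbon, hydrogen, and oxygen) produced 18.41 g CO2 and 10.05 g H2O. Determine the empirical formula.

mol C = 18.41 / 44.01 = 0.4183; mass C = 0.4183 × 12.01 = 5.024 g
mol H = 2 × (10.05 / 18.02) = 1.115; mass H = 1.115 × 1.008 = 1.124 g
mass O = 8.379 − (6.148) = 2.231 g → mol O = 0.1394
Divide by the smallest (0.1394 mol O): C 3.000, H 8.001, O 1.000
→ C3H8O

C3H8O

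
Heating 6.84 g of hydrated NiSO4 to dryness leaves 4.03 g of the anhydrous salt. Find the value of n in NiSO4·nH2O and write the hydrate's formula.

NiSO4·6H2O

Mass of water lost = 6.84 − 4.03 = 2.81 g → 2.81 / 18.02 = 0.1559 mol H2O
Molar mass of NiSO4 = 154.76 g/mol → mol NiSO4 = 4.03 / 154.76 = 0.02604
n = 0.1559 / 0.02604 = 5.99 ≈ 6 → NiSO4·6H2O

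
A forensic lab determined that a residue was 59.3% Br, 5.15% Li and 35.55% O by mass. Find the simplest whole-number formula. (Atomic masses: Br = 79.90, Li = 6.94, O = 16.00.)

BrLiO3

Assume 100 g: 59.3 g Br, 5.15 g Li, 35.55 g O.
Br: 59.3 g ÷ 79.90 g/mol = 0.7422 mol
Li: 5.15 g ÷ 6.94 g/mol = 0.7421 mol
O: 35.55 g ÷ 16.00 g/mol = 2.222 mol
Smallest is Li at 0.7421 mol; normalising gives Br 1.000, Li 1.000, O 2.994
→ BrLiO3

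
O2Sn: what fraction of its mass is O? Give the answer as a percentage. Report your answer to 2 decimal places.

Molar mass = 2(16.00) + 1(118.71) = 150.710 g/mol
Mass of O per mole = 2 × 16.00 = 32.000 g
% O = 32.000 / 150.710 × 100 = 21.23%

21.23%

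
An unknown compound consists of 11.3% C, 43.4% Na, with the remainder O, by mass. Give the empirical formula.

CNa2O3

Assume 100 g: 11.3 g C, 43.4 g Na, 45.3 g O.
C: 11.3 g ÷ 12.01 g/mol = 0.9409 mol
Na: 43.4 g ÷ 22.99 g/mol = 1.888 mol
O: 45.3 g ÷ 16.00 g/mol = 2.831 mol
Ratios (÷ 0.9409): C 1.000, Na 2.006, O 3.009
≈ 1:2:3 → CNa2O3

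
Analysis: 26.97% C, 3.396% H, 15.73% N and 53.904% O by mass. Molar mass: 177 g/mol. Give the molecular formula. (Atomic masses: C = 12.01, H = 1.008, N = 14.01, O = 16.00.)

C4H6N2O6

Assume 100 g: 26.97 g C, 3.396 g H, 15.73 g N, 53.904 g O.
Moles — C: 26.97 / 12.01 = 2.246 mol; H: 3.396 / 1.008 = 3.369 mol; N: 15.73 / 14.01 = 1.123 mol; O: 53.904 / 16.00 = 3.369 mol
Smallest is N at 1.123 mol; normalising gives C 2.000, H 3.001, N 1.000, O 3.001
≈ 2:3:1:3 → C2H3NO3
Empirical-formula mass = 89.05 g/mol
n = 177 / 89.05 = 1.99 ≈ 2
Molecular formula = (C2H3NO3)×2 = C4H6N2O6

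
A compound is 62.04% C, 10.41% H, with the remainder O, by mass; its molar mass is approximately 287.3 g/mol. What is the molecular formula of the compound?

C15H30O5

Assume 100 g: 62.04 g C, 10.41 g H, 27.55 g O.
C: 62.04 g ÷ 12.01 g/mol = 5.166 mol
H: 10.41 g ÷ 1.008 g/mol = 10.33 mol
O: 27.55 g ÷ 16.00 g/mol = 1.722 mol
Ratios (÷ 1.722): C 3.000, H 5.998, O 1.000
→ C3H6O
Empirical-formula mass = 58.08 g/mol
n = 287.3 / 58.08 = 4.95 ≈ 5
Molecular formula = (C3H6O)×5 = C15H30O5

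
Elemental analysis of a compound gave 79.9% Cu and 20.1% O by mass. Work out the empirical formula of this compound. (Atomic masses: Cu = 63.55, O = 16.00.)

Assume 100 g: 79.9 g Cu, 20.1 g O.
Moles — Cu: 79.9 / 63.55 = 1.257 mol; O: 20.1 / 16.00 = 1.256 mol
Smallest is O at 1.256 mol; normalising gives Cu 1.001, O 1.000
≈ 1:1 → CuO

CuO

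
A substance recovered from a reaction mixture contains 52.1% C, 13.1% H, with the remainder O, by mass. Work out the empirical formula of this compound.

Assume 100 g: 52.1 g C, 13.1 g H, 34.8 g O.
Moles — C: 52.1 / 12.01 = 4.338 mol; H: 13.1 / 1.008 = 13 mol; O: 34.8 / 16.00 = 2.175 mol
Divide by the smallest (2.175 mol O): C 1.995, H 5.975, O 1.000
≈ 2:6:1 → C2H6O

C2H6O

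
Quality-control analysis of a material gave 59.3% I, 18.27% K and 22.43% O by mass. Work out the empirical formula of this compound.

Assume 100 g: 59.3 g I, 18.27 g K, 22.43 g O.
Moles — I: 59.3 / 126.90 = 0.4673 mol; K: 18.27 / 39.10 = 0.4673 mol; O: 22.43 / 16.00 = 1.402 mol
Smallest is K at 0.4673 mol; normalising gives I 1.000, K 1.000, O 3.000
≈ 1:1:3 → IKO3

IKO3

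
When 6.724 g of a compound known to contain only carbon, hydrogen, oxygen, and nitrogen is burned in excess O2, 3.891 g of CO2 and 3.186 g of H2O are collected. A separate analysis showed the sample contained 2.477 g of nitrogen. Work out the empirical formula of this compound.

mol C = 3.891 / 44.01 = 0.08841; mass C = 0.08841 × 12.01 = 1.062 g
mol H = 2 × (3.186 / 18.02) = 0.3536; mass H = 0.3536 × 1.008 = 0.3564 g
mol N = 2.477 / 14.01 = 0.1768
mass O = 6.724 − (3.895) = 2.829 g → mol O = 0.1768
Smallest is C at 0.08841 mol; normalising gives C 1.000, H 4.000, N 2.000, O 2.000
≈ 1:4:2:2 → CH4N2O2

CH4N2O2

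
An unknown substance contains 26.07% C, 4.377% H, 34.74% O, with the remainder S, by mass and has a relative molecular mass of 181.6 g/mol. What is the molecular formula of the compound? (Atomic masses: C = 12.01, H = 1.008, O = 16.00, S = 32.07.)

Assume 100 g: 26.07 g C, 4.377 g H, 34.74 g O, 34.813 g S.
n(C) = 26.07/12.01 = 2.171, n(H) = 4.377/1.008 = 4.342, n(O) = 34.74/16.00 = 2.171, n(S) = 34.813/32.07 = 1.086
Smallest is S at 1.086 mol; normalising gives C 2.000, H 4.000, O 2.000, S 1.000
Ratio ≈ 2:4:2:1, so the empirical formula is C2H4O2S
Empirical-formula mass = 92.12 g/mol
n = 181.6 / 92.12 = 1.97 ≈ 2
Molecular formula = (C2H4O2S)×2 = C4H8O4S2

C4H8O4S2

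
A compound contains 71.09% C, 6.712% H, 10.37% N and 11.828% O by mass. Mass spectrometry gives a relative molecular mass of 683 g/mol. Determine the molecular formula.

C40H45N5O5

Assume 100 g: 71.09 g C, 6.712 g H, 10.37 g N, 11.828 g O.
Moles — C: 71.09 / 12.01 = 5.919 mol; H: 6.712 / 1.008 = 6.659 mol; N: 10.37 / 14.01 = 0.7402 mol; O: 11.828 / 16.00 = 0.7392 mol
Ratios (÷ 0.7392): C 8.007, H 9.007, N 1.001, O 1.000
≈ 8:9:1:1 → C8H9NO
Empirical-formula mass = 135.16 g/mol
n = 683 / 135.16 = 5.05 ≈ 5
Molecular formula = (C8H9NO)×5 = C40H45N5O5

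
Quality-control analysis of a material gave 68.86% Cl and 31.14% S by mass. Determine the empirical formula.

Assume 100 g: 68.86 g Cl, 31.14 g S.
Moles — Cl: 68.86 / 35.45 = 1.942 mol; S: 31.14 / 32.07 = 0.971 mol
Ratios (÷ 0.971): Cl 2.000, S 1.000
≈ 2:1 → Cl2S

Cl2S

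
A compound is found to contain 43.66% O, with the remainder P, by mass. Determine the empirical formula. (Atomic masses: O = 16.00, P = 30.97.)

Assume 100 g: 43.66 g O, 56.34 g P.
n(O) = 43.66/16.00 = 2.729, n(P) = 56.34/30.97 = 1.819
Divide by the smallest (1.819 mol P): O 1.500, P 1.000
Multiply by 2: O 3.00, P 2.00 → O3P2

O3P2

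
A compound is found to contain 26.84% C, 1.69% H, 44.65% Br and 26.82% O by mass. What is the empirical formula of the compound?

C4H3BrO3

Assume 100 g: 26.84 g C, 1.69 g H, 44.65 g Br, 26.82 g O.
C: 26.84 g ÷ 12.01 g/mol = 2.235 mol
H: 1.69 g ÷ 1.008 g/mol = 1.677 mol
Br: 44.65 g ÷ 79.90 g/mol = 0.5588 mol
O: 26.82 g ÷ 16.00 g/mol = 1.676 mol
Divide by the smallest (0.5588 mol Br): C 3.999, H 3.000, Br 1.000, O 3.000
→ C4H3BrO3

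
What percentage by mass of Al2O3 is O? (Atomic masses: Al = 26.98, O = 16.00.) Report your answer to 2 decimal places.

Molar mass = 2(26.98) + 3(16.00) = 101.960 g/mol
Mass of O per mole = 3 × 16.00 = 48.000 g
% O = 48.000 / 101.960 × 100 = 47.08%

47.08%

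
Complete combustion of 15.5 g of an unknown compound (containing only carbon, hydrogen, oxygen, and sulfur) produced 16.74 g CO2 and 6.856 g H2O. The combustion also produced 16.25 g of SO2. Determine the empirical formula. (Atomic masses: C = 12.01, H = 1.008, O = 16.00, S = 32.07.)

mol C = 16.74 / 44.01 = 0.3804; mass C = 0.3804 × 12.01 = 4.568 g
mol H = 2 × (6.856 / 18.02) = 0.7609; mass H = 0.7609 × 1.008 = 0.7670 g
mol S = 16.25 / 64.07 = 0.2536; mass S = 8.134 g
mass O = 15.5 − (13.47) = 2.031 g → mol O = 0.1269
Ratios (÷ 0.1269): C 2.997, H 5.995, O 1.000, S 1.998
→ C3H6OS2

C3H6OS2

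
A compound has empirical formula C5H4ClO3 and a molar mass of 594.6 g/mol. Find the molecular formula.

Empirical-formula mass = 147.53 g/mol
n = 594.6 / 147.53 = 4.03 ≈ 4
Molecular formula = (C5H4ClO3)4 = C20H16Cl4O12

C20H16Cl4O12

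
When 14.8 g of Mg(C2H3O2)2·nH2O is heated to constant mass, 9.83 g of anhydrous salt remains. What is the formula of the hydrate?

Mg(C2H3O2)2·4H2O

Mass of water lost = 14.8 − 9.83 = 4.97 g → 4.97 / 18.02 = 0.2758 mol H2O
Molar mass of Mg(C2H3O2)2 = 142.40 g/mol → mol Mg(C2H3O2)2 = 9.83 / 142.40 = 0.06903
n = 0.2758 / 0.06903 = 4.00 ≈ 4 → Mg(C2H3O2)2·4H2O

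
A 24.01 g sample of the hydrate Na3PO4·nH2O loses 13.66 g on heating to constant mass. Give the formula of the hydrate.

Mass of anhydrous Na3PO4 = 24.01 − 13.66 = 10.35 g
mol H2O = 13.66 / 18.02 = 0.758
Molar mass of Na3PO4 = 163.94 g/mol → mol Na3PO4 = 10.35 / 163.94 = 0.06313
n = 0.758 / 0.06313 = 12.01 ≈ 12 → Na3PO4·12H2O

Na3PO4·12H2O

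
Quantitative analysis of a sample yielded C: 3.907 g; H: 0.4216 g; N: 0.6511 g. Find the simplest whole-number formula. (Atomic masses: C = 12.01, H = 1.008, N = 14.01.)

C: 3.907 g ÷ 12.01 g/mol = 0.3253 mol
H: 0.4216 g ÷ 1.008 g/mol = 0.4183 mol
N: 0.6511 g ÷ 14.01 g/mol = 0.04647 mol
Divide by the smallest (0.04647 mol N): C 7.000, H 9.000, N 1.000
Ratio ≈ 7:9:1, so the empirical formula is C7H9N

C7H9N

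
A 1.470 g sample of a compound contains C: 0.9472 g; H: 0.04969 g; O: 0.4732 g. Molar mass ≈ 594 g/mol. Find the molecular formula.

C32H20O12

Moles — C: 0.9472 / 12.01 = 0.07887 mol; H: 0.04969 / 1.008 = 0.0493 mol; O: 0.4732 / 16.00 = 0.02958 mol
Smallest is O at 0.02958 mol; normalising gives C 2.667, H 1.667, O 1.000
×3: C 8.00, H 5.00, O 3.00 → C8H5O3
Empirical-formula mass = 149.12 g/mol
n = 594 / 149.12 = 3.98 ≈ 4
Molecular formula = (C8H5O3)×4 = C32H20O12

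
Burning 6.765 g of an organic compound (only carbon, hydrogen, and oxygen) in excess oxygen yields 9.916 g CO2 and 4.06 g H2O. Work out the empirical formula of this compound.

CH2O

mol C = 9.916 / 44.01 = 0.2253; mass C = 0.2253 × 12.01 = 2.706 g
mol H = 2 × (4.06 / 18.02) = 0.4506; mass H = 0.4506 × 1.008 = 0.4542 g
mass O = 6.765 − (3.160) = 3.605 g → mol O = 0.2253
Smallest is O at 0.2253 mol; normalising gives C 1.000, H 2.000, O 1.000
Ratio ≈ 1:2:1, so the empirical formula is CH2O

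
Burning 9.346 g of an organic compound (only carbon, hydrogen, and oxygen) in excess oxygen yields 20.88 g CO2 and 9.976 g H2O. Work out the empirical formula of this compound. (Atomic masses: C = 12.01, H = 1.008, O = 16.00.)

mol C = 20.88 / 44.01 = 0.4744; mass C = 0.4744 × 12.01 = 5.698 g
mol H = 2 × (9.976 / 18.02) = 1.107; mass H = 1.107 × 1.008 = 1.116 g
mass O = 9.346 − (6.814) = 2.532 g → mol O = 0.1582
Divide by the smallest (0.1582 mol O): C 2.998, H 6.997, O 1.000
≈ 3:7:1 → C3H7O

C3H7O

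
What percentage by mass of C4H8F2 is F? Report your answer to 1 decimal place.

Molar mass = 4(12.01) + 8(1.008) + 2(19.00) = 94.104 g/mol
Mass of F per mole = 2 × 19.00 = 38.000 g
% F = 38.000 / 94.104 × 100 = 40.4%

40.4%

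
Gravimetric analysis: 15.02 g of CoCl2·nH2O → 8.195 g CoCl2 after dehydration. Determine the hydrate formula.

CoCl2·6H2O

Mass of water lost = 15.02 − 8.195 = 6.825 g → 6.825 / 18.02 = 0.3787 mol H2O
Molar mass of CoCl2 = 129.83 g/mol → mol CoCl2 = 8.195 / 129.83 = 0.06312
n = 0.3787 / 0.06312 = 6.00 ≈ 6 → CoCl2·6H2O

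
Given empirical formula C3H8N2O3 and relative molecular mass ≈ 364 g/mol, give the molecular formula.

C9H24N6O9

Empirical-formula mass = 120.11 g/mol
n = 364 / 120.11 = 3.03 ≈ 3
Molecular formula = (C3H8N2O3)3 = C9H24N6O9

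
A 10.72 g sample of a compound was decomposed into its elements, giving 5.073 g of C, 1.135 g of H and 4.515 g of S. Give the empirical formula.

C: 5.073 g ÷ 12.01 g/mol = 0.4224 mol
H: 1.135 g ÷ 1.008 g/mol = 1.126 mol
S: 4.515 g ÷ 32.07 g/mol = 0.1408 mol
Divide by the smallest (0.1408 mol S): C 3.000, H 7.998, S 1.000
≈ 3:8:1 → C3H8S

C3H8S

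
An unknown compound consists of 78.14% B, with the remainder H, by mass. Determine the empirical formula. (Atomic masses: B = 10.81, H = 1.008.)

BH3

Assume 100 g: 78.14 g B, 21.86 g H.
n(B) = 78.14/10.81 = 7.228, n(H) = 21.86/1.008 = 21.69
Smallest is B at 7.228 mol; normalising gives B 1.000, H 3.000
≈ 1:3 → BH3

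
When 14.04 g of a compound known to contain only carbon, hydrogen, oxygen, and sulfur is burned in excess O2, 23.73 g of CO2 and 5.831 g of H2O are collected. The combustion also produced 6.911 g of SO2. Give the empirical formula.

mol C = 23.73 / 44.01 = 0.5392; mass C = 0.5392 × 12.01 = 6.476 g
mol H = 2 × (5.831 / 18.02) = 0.6472; mass H = 0.6472 × 1.008 = 0.6523 g
mol S = 6.911 / 64.07 = 0.1079; mass S = 3.459 g
mass O = 14.04 − (10.59) = 3.453 g → mol O = 0.2158
Divide by the smallest (0.1079 mol S): C 4.999, H 6.000, O 2.001, S 1.000
→ C5H6O2S

C5H6O2S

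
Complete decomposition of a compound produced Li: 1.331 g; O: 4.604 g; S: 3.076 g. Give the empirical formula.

Li2O3S

Li: 1.331 g ÷ 6.94 g/mol = 0.1918 mol
O: 4.604 g ÷ 16.00 g/mol = 0.2878 mol
S: 3.076 g ÷ 32.07 g/mol = 0.09592 mol
Divide by the smallest (0.09592 mol S): Li 2.000, O 3.000, S 1.000
→ Li2O3S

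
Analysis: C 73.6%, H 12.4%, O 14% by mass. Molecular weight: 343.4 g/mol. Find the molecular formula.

C21H42O3

Assume 100 g: 73.6 g C, 12.4 g H, 14 g O.
Moles — C: 73.6 / 12.01 = 6.128 mol; H: 12.4 / 1.008 = 12.3 mol; O: 14 / 16.00 = 0.875 mol
Divide by the smallest (0.875 mol O): C 7.004, H 14.059, O 1.000
≈ 7:14:1 → C7H14O
Empirical-formula mass = 114.18 g/mol
n = 343.4 / 114.18 = 3.01 ≈ 3
Molecular formula = (C7H14O)×3 = C21H42O3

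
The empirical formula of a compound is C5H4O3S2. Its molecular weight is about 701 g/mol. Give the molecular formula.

C20H16O12S8

Empirical-formula mass = 176.22 g/mol
n = 701 / 176.22 = 3.98 ≈ 4
Molecular formula = (C5H4O3S2)4 = C20H16O12S8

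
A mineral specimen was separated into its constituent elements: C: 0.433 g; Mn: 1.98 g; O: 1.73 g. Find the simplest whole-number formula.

CMnO3

n(C) = 0.433/12.01 = 0.03605, n(Mn) = 1.98/54.94 = 0.03604, n(O) = 1.73/16.00 = 0.1081
Divide by the smallest (0.03604 mol Mn): C 1.000, Mn 1.000, O 3.000
→ CMnO3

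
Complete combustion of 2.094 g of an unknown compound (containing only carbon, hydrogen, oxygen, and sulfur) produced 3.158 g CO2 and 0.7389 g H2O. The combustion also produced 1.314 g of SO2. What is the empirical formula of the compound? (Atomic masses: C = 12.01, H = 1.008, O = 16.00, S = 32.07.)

mol C = 3.158 / 44.01 = 0.07176; mass C = 0.07176 × 12.01 = 0.8618 g
mol H = 2 × (0.7389 / 18.02) = 0.08201; mass H = 0.08201 × 1.008 = 0.08266 g
mol S = 1.314 / 64.07 = 0.02051; mass S = 0.6577 g
mass O = 2.094 − (1.602) = 0.4918 g → mol O = 0.03074
Ratios (÷ 0.02051): C 3.499, H 3.999, O 1.499, S 1.000
×2: C 7.00, H 8.00, O 3.00, S 2.00 → C7H8O3S2

C7H8O3S2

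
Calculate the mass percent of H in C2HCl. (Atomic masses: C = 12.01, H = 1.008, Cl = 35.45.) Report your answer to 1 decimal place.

1.7%

Molar mass = 2(12.01) + 1(1.008) + 1(35.45) = 60.478 g/mol
Mass of H per mole = 1 × 1.008 = 1.008 g
% H = 1.008 / 60.478 × 100 = 1.7%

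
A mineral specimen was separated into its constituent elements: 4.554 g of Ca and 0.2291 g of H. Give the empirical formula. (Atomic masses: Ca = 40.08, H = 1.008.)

n(Ca) = 4.554/40.08 = 0.1136, n(H) = 0.2291/1.008 = 0.2273
Divide by the smallest (0.1136 mol Ca): Ca 1.000, H 2.000
Ratio ≈ 1:2, so the empirical formula is CaH2

CaH2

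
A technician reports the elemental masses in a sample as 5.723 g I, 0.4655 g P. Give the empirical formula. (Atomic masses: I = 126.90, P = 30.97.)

I: 5.723 g ÷ 126.90 g/mol = 0.0451 mol
P: 0.4655 g ÷ 30.97 g/mol = 0.01503 mol
Divide by the smallest (0.01503 mol P): I 3.000, P 1.000
→ I3P

I3P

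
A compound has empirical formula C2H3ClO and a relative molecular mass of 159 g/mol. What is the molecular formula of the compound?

C4H6Cl2O2

Empirical-formula mass = 78.49 g/mol
n = 159 / 78.49 = 2.03 ≈ 2
Molecular formula = (C2H3ClO)2 = C4H6Cl2O2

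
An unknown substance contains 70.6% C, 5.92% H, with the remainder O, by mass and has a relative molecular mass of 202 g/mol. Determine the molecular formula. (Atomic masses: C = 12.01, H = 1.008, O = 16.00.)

Assume 100 g: 70.6 g C, 5.92 g H, 23.48 g O.
Moles — C: 70.6 / 12.01 = 5.878 mol; H: 5.92 / 1.008 = 5.873 mol; O: 23.48 / 16.00 = 1.468 mol
Ratios (÷ 1.468): C 4.006, H 4.002, O 1.000
→ C4H4O
Empirical-formula mass = 68.07 g/mol
n = 202 / 68.07 = 2.97 ≈ 3
Molecular formula = (C4H4O)×3 = C12H12O3

C12H12O3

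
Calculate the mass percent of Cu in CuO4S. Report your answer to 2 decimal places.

39.81%

Molar mass = 1(63.55) + 4(16.00) + 1(32.07) = 159.620 g/mol
Mass of Cu per mole = 1 × 63.55 = 63.550 g
% Cu = 63.550 / 159.620 × 100 = 39.81%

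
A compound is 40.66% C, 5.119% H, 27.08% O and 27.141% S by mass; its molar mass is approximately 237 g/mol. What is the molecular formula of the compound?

Assume 100 g: 40.66 g C, 5.119 g H, 27.08 g O, 27.141 g S.
n(C) = 40.66/12.01 = 3.386, n(H) = 5.119/1.008 = 5.078, n(O) = 27.08/16.00 = 1.692, n(S) = 27.141/32.07 = 0.8463
Divide by the smallest (0.8463 mol S): C 4.000, H 6.001, O 2.000, S 1.000
Ratio ≈ 4:6:2:1, so the empirical formula is C4H6O2S
Empirical-formula mass = 118.16 g/mol
n = 237 / 118.16 = 2.01 ≈ 2
Molecular formula = (C4H6O2S)×2 = C8H12O4S2

C8H12O4S2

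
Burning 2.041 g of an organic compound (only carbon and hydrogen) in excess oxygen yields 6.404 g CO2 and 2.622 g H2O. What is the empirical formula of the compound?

mol C = 6.404 / 44.01 = 0.1455; mass C = 0.1455 × 12.01 = 1.748 g
mol H = 2 × (2.622 / 18.02) = 0.2910; mass H = 0.2910 × 1.008 = 0.2933 g
Divide by the smallest (0.1455 mol C): C 1.000, H 2.000
→ CH2

CH2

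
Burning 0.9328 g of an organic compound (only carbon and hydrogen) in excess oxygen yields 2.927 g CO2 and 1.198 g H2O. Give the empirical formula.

mol C = 2.927 / 44.01 = 0.06651; mass C = 0.06651 × 12.01 = 0.7988 g
mol H = 2 × (1.198 / 18.02) = 0.1330; mass H = 0.1330 × 1.008 = 0.1340 g
Smallest is C at 0.06651 mol; normalising gives C 1.000, H 1.999
≈ 1:2 → CH2

CH2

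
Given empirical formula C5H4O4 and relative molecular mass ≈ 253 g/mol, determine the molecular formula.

C10H8O8

Empirical-formula mass = 128.08 g/mol
n = 253 / 128.08 = 1.98 ≈ 2
Molecular formula = (C5H4O4)2 = C10H8O8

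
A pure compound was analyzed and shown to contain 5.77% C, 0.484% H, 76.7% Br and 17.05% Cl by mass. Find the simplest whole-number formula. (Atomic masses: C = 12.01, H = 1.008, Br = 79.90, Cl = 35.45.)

CHBr2Cl

Assume 100 g: 5.77 g C, 0.484 g H, 76.7 g Br, 17.05 g Cl.
n(C) = 5.77/12.01 = 0.4804, n(H) = 0.484/1.008 = 0.4802, n(Br) = 76.7/79.90 = 0.9599, n(Cl) = 17.05/35.45 = 0.481
Ratios (÷ 0.4802): C 1.001, H 1.000, Br 1.999, Cl 1.002
Ratio ≈ 1:1:2:1, so the empirical formula is CHBr2Cl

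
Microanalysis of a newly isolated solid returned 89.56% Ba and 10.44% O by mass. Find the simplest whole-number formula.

Assume 100 g: 89.56 g Ba, 10.44 g O.
n(Ba) = 89.56/137.33 = 0.6522, n(O) = 10.44/16.00 = 0.6525
Smallest is Ba at 0.6522 mol; normalising gives Ba 1.000, O 1.001
Ratio ≈ 1:1, so the empirical formula is BaO

BaO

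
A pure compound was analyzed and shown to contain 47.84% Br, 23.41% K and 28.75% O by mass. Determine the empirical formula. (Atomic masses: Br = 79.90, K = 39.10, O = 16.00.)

BrKO3

Assume 100 g: 47.84 g Br, 23.41 g K, 28.75 g O.
n(Br) = 47.84/79.90 = 0.5987, n(K) = 23.41/39.10 = 0.5987, n(O) = 28.75/16.00 = 1.797
Ratios (÷ 0.5987): Br 1.000, K 1.000, O 3.001
≈ 1:1:3 → BrKO3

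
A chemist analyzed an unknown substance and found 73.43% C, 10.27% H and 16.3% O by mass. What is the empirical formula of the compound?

C6H10O

Assume 100 g: 73.43 g C, 10.27 g H, 16.3 g O.
n(C) = 73.43/12.01 = 6.114, n(H) = 10.27/1.008 = 10.19, n(O) = 16.3/16.00 = 1.019
Smallest is O at 1.019 mol; normalising gives C 6.002, H 10.001, O 1.000
→ C6H10O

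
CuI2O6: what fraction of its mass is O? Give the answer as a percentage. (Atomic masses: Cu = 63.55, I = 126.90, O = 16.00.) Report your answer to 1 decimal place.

Molar mass = 1(63.55) + 2(126.90) + 6(16.00) = 413.350 g/mol
Mass of O per mole = 6 × 16.00 = 96.000 g
% O = 96.000 / 413.350 × 100 = 23.2%

23.2%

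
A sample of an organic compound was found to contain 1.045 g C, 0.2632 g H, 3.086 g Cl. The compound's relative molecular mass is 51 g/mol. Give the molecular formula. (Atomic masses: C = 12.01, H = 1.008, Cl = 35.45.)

Moles — C: 1.045 / 12.01 = 0.08701 mol; H: 0.2632 / 1.008 = 0.2611 mol; Cl: 3.086 / 35.45 = 0.08705 mol
Divide by the smallest (0.08701 mol C): C 1.000, H 3.001, Cl 1.000
≈ 1:3:1 → CH3Cl
Empirical-formula mass = 50.48 g/mol
n = 51 / 50.48 = 1.01 ≈ 1
Molecular formula = empirical formula = CH3Cl

CH3Cl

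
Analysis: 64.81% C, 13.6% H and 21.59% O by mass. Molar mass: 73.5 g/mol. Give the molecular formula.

Assume 100 g: 64.81 g C, 13.6 g H, 21.59 g O.
n(C) = 64.81/12.01 = 5.396, n(H) = 13.6/1.008 = 13.49, n(O) = 21.59/16.00 = 1.349
Divide by the smallest (1.349 mol O): C 3.999, H 9.999, O 1.000
→ C4H10O
Empirical-formula mass = 74.12 g/mol
n = 73.5 / 74.12 = 0.99 ≈ 1
Molecular formula = empirical formula = C4H10O

C4H10O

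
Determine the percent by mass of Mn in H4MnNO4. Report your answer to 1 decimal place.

40.1%

Molar mass = 4(1.008) + 1(54.94) + 1(14.01) + 4(16.00) = 136.982 g/mol
Mass of Mn per mole = 1 × 54.94 = 54.940 g
% Mn = 54.940 / 136.982 × 100 = 40.1%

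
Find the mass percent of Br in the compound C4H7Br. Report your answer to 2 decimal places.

59.19%

Molar mass = 4(12.01) + 7(1.008) + 1(79.90) = 134.996 g/mol
Mass of Br per mole = 1 × 79.90 = 79.900 g
% Br = 79.900 / 134.996 × 100 = 59.19%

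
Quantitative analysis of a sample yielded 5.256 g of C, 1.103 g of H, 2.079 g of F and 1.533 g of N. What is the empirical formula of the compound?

C4H10FN

n(C) = 5.256/12.01 = 0.4376, n(H) = 1.103/1.008 = 1.094, n(F) = 2.079/19.00 = 0.1094, n(N) = 1.533/14.01 = 0.1094
Ratios (÷ 0.1094): C 4.000, H 10.000, F 1.000, N 1.000
Ratio ≈ 4:10:1:1, so the empirical formula is C4H10FN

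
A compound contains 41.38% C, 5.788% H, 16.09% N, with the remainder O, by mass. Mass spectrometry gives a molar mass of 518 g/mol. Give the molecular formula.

C18H30N6O12

Assume 100 g: 41.38 g C, 5.788 g H, 16.09 g N, 36.742 g O.
Moles — C: 41.38 / 12.01 = 3.445 mol; H: 5.788 / 1.008 = 5.742 mol; N: 16.09 / 14.01 = 1.148 mol; O: 36.742 / 16.00 = 2.296 mol
Ratios (÷ 1.148): C 3.000, H 5.000, N 1.000, O 2.000
→ C3H5NO2
Empirical-formula mass = 87.08 g/mol
n = 518 / 87.08 = 5.95 ≈ 6
Molecular formula = (C3H5NO2)×6 = C18H30N6O12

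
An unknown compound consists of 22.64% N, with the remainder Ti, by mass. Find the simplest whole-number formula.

Assume 100 g: 22.64 g N, 77.36 g Ti.
Moles — N: 22.64 / 14.01 = 1.616 mol; Ti: 77.36 / 47.87 = 1.616 mol
Ratios (÷ 1.616): N 1.000, Ti 1.000
≈ 1:1 → NTi

NTi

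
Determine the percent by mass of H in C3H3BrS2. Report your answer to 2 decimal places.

Molar mass = 3(12.01) + 3(1.008) + 1(79.90) + 2(32.07) = 183.094 g/mol
Mass of H per mole = 3 × 1.008 = 3.024 g
% H = 3.024 / 183.094 × 100 = 1.65%

1.65%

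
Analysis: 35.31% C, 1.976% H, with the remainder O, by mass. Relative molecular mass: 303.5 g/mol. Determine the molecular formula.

C9H6O12

Assume 100 g: 35.31 g C, 1.976 g H, 62.714 g O.
n(C) = 35.31/12.01 = 2.94, n(H) = 1.976/1.008 = 1.96, n(O) = 62.714/16.00 = 3.92
Divide by the smallest (1.96 mol H): C 1.500, H 1.000, O 1.999
×2: C 3.00, H 2.00, O 4.00 → C3H2O4
Empirical-formula mass = 102.05 g/mol
n = 303.5 / 102.05 = 2.97 ≈ 3
Molecular formula = (C3H2O4)×3 = C9H6O12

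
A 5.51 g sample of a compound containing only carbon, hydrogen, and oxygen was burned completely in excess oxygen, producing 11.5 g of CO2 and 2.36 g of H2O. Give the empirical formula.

C2H2O

mol C = 11.5 / 44.01 = 0.2613; mass C = 0.2613 × 12.01 = 3.138 g
mol H = 2 × (2.36 / 18.02) = 0.2619; mass H = 0.2619 × 1.008 = 0.2640 g
mass O = 5.51 − (3.402) = 2.108 g → mol O = 0.1317
Divide by the smallest (0.1317 mol O): C 1.984, H 1.988, O 1.000
→ C2H2O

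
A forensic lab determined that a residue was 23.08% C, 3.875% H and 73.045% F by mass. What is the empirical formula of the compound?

Assume 100 g: 23.08 g C, 3.875 g H, 73.045 g F.
C: 23.08 g ÷ 12.01 g/mol = 1.922 mol
H: 3.875 g ÷ 1.008 g/mol = 3.844 mol
F: 73.045 g ÷ 19.00 g/mol = 3.844 mol
Divide by the smallest (1.922 mol C): C 1.000, H 2.000, F 2.001
Ratio ≈ 1:2:2, so the empirical formula is CH2F2

CH2F2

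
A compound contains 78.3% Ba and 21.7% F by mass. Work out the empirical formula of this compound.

BaF2

Assume 100 g: 78.3 g Ba, 21.7 g F.
Moles — Ba: 78.3 / 137.33 = 0.5702 mol; F: 21.7 / 19.00 = 1.142 mol
Smallest is Ba at 0.5702 mol; normalising gives Ba 1.000, F 2.003
≈ 1:2 → BaF2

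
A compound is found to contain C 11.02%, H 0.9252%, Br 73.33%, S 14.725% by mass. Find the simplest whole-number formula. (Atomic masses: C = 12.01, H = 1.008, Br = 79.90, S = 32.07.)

Assume 100 g: 11.02 g C, 0.9252 g H, 73.33 g Br, 14.725 g S.
Moles — C: 11.02 / 12.01 = 0.9176 mol; H: 0.9252 / 1.008 = 0.9179 mol; Br: 73.33 / 79.90 = 0.9178 mol; S: 14.725 / 32.07 = 0.4592 mol
Smallest is S at 0.4592 mol; normalising gives C 1.998, H 1.999, Br 1.999, S 1.000
≈ 2:2:2:1 → C2H2Br2S

C2H2Br2S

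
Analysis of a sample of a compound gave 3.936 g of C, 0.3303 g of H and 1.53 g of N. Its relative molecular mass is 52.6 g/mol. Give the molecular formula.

C3H3N

C: 3.936 g ÷ 12.01 g/mol = 0.3277 mol
H: 0.3303 g ÷ 1.008 g/mol = 0.3277 mol
N: 1.53 g ÷ 14.01 g/mol = 0.1092 mol
Ratios (÷ 0.1092): C 3.001, H 3.001, N 1.000
Ratio ≈ 3:3:1, so the empirical formula is C3H3N
Empirical-formula mass = 53.06 g/mol
n = 52.6 / 53.06 = 0.99 ≈ 1
Molecular formula = empirical formula = C3H3N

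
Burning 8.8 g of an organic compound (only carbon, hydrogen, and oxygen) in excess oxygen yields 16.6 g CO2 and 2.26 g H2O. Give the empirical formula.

C3H2O2

mol C = 16.6 / 44.01 = 0.3772; mass C = 0.3772 × 12.01 = 4.530 g
mol H = 2 × (2.26 / 18.02) = 0.2508; mass H = 0.2508 × 1.008 = 0.2528 g
mass O = 8.8 − (4.783) = 4.017 g → mol O = 0.2511
Divide by the smallest (0.2508 mol H): C 1.504, H 1.000, O 1.001
×2: C 3.01, H 2.00, O 2.00 → C3H2O2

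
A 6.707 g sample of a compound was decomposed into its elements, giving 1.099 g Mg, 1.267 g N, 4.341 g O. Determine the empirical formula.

MgN2O6

Mg: 1.099 g ÷ 24.31 g/mol = 0.04521 mol
N: 1.267 g ÷ 14.01 g/mol = 0.09044 mol
O: 4.341 g ÷ 16.00 g/mol = 0.2713 mol
Divide by the smallest (0.04521 mol Mg): Mg 1.000, N 2.000, O 6.001
≈ 1:2:6 → MgN2O6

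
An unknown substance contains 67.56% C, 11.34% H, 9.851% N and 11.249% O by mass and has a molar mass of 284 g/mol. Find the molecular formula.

C16H32N2O2

Assume 100 g: 67.56 g C, 11.34 g H, 9.851 g N, 11.249 g O.
Moles — C: 67.56 / 12.01 = 5.625 mol; H: 11.34 / 1.008 = 11.25 mol; N: 9.851 / 14.01 = 0.7031 mol; O: 11.249 / 16.00 = 0.7031 mol
Ratios (÷ 0.7031): C 8.001, H 16.001, N 1.000, O 1.000
Ratio ≈ 8:16:1:1, so the empirical formula is C8H16NO
Empirical-formula mass = 142.22 g/mol
n = 284 / 142.22 = 2.00 ≈ 2
Molecular formula = (C8H16NO)×2 = C16H32N2O2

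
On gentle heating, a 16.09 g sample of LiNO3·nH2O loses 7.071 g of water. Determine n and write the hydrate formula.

LiNO3·3H2O

Mass of anhydrous LiNO3 = 16.09 − 7.071 = 9.019 g
mol H2O = 7.071 / 18.02 = 0.3924
Molar mass of LiNO3 = 68.95 g/mol → mol LiNO3 = 9.019 / 68.95 = 0.1308
n = 0.3924 / 0.1308 = 3.00 ≈ 3 → LiNO3·3H2O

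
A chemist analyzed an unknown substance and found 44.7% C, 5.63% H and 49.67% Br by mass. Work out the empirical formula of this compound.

Assume 100 g: 44.7 g C, 5.63 g H, 49.67 g Br.
n(C) = 44.7/12.01 = 3.722, n(H) = 5.63/1.008 = 5.585, n(Br) = 49.67/79.90 = 0.6217
Ratios (÷ 0.6217): C 5.987, H 8.985, Br 1.000
Ratio ≈ 6:9:1, so the empirical formula is C6H9Br

C6H9Br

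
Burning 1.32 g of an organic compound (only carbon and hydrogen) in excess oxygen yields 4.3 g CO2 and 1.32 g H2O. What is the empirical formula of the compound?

mol C = 4.3 / 44.01 = 0.09771; mass C = 0.09771 × 12.01 = 1.173 g
mol H = 2 × (1.32 / 18.02) = 0.1465; mass H = 0.1465 × 1.008 = 0.1477 g
Smallest is C at 0.09771 mol; normalising gives C 1.000, H 1.499
Multiply by 2: C 2.00, H 3.00 → C2H3

C2H3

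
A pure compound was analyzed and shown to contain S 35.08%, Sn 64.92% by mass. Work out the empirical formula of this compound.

S2Sn

Assume 100 g: 35.08 g S, 64.92 g Sn.
n(S) = 35.08/32.07 = 1.094, n(Sn) = 64.92/118.71 = 0.5469
Divide by the smallest (0.5469 mol Sn): S 2.000, Sn 1.000
≈ 2:1 → S2Sn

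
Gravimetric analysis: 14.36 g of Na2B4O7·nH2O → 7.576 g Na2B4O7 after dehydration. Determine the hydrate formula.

Mass of water lost = 14.36 − 7.576 = 6.784 g → 6.784 / 18.02 = 0.3765 mol H2O
Molar mass of Na2B4O7 = 201.22 g/mol → mol Na2B4O7 = 7.576 / 201.22 = 0.03765
n = 0.3765 / 0.03765 = 10.00 ≈ 10 → Na2B4O7·10H2O

Na2B4O7·10H2O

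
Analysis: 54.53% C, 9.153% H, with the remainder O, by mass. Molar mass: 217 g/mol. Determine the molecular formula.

Assume 100 g: 54.53 g C, 9.153 g H, 36.317 g O.
n(C) = 54.53/12.01 = 4.54, n(H) = 9.153/1.008 = 9.08, n(O) = 36.317/16.00 = 2.27
Ratios (÷ 2.27): C 2.000, H 4.000, O 1.000
Ratio ≈ 2:4:1, so the empirical formula is C2H4O
Empirical-formula mass = 44.05 g/mol
n = 217 / 44.05 = 4.93 ≈ 5
Molecular formula = (C2H4O)×5 = C10H20O5

C10H20O5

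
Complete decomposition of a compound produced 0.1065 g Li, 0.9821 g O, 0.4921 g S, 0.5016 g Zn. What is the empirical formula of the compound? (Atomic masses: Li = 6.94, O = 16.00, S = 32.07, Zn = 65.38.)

Moles — Li: 0.1065 / 6.94 = 0.01535 mol; O: 0.9821 / 16.00 = 0.06138 mol; S: 0.4921 / 32.07 = 0.01534 mol; Zn: 0.5016 / 65.38 = 0.007672 mol
Divide by the smallest (0.007672 mol Zn): Li 2.000, O 8.001, S 2.000, Zn 1.000
→ Li2O8S2Zn

Li2O8S2Zn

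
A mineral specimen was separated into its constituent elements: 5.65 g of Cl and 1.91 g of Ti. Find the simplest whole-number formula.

Cl4Ti

Cl: 5.65 g ÷ 35.45 g/mol = 0.1594 mol
Ti: 1.91 g ÷ 47.87 g/mol = 0.0399 mol
Smallest is Ti at 0.0399 mol; normalising gives Cl 3.994, Ti 1.000
→ Cl4Ti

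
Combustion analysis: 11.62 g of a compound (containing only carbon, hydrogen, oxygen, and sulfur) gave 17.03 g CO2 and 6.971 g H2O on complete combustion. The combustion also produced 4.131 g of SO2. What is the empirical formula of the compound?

mol C = 17.03 / 44.01 = 0.3870; mass C = 0.3870 × 12.01 = 4.647 g
mol H = 2 × (6.971 / 18.02) = 0.7737; mass H = 0.7737 × 1.008 = 0.7799 g
mol S = 4.131 / 64.07 = 0.06448; mass S = 2.068 g
mass O = 11.62 − (7.495) = 4.125 g → mol O = 0.2578
Smallest is S at 0.06448 mol; normalising gives C 6.002, H 12.000, O 3.999, S 1.000
Ratio ≈ 6:12:4:1, so the empirical formula is C6H12O4S

C6H12O4S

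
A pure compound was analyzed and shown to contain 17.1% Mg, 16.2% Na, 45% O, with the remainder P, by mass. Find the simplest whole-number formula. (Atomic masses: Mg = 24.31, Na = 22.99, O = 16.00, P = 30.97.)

MgNaO4P

Assume 100 g: 17.1 g Mg, 16.2 g Na, 45 g O, 21.7 g P.
Moles — Mg: 17.1 / 24.31 = 0.7034 mol; Na: 16.2 / 22.99 = 0.7047 mol; O: 45 / 16.00 = 2.812 mol; P: 21.7 / 30.97 = 0.7007 mol
Divide by the smallest (0.7007 mol P): Mg 1.004, Na 1.006, O 4.014, P 1.000
≈ 1:1:4:1 → MgNaO4P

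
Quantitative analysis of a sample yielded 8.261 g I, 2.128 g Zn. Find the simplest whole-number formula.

I: 8.261 g ÷ 126.90 g/mol = 0.0651 mol
Zn: 2.128 g ÷ 65.38 g/mol = 0.03255 mol
Divide by the smallest (0.03255 mol Zn): I 2.000, Zn 1.000
→ I2Zn

I2Zn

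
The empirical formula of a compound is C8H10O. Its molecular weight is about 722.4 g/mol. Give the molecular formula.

C48H60O6

Empirical-formula mass = 122.16 g/mol
n = 722.4 / 122.16 = 5.91 ≈ 6
Molecular formula = (C8H10O)6 = C48H60O6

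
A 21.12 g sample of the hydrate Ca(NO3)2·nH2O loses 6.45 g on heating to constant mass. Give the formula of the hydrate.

Mass of anhydrous Ca(NO3)2 = 21.12 − 6.45 = 14.67 g
mol H2O = 6.45 / 18.02 = 0.3579
Molar mass of Ca(NO3)2 = 164.10 g/mol → mol Ca(NO3)2 = 14.67 / 164.10 = 0.0894
n = 0.3579 / 0.0894 = 4.00 ≈ 4 → Ca(NO3)2·4H2O

Ca(NO3)2·4H2O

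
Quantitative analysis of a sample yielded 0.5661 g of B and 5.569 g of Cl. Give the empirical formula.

BCl3

n(B) = 0.5661/10.81 = 0.05237, n(Cl) = 5.569/35.45 = 0.1571
Ratios (÷ 0.05237): B 1.000, Cl 3.000
Ratio ≈ 1:3, so the empirical formula is BCl3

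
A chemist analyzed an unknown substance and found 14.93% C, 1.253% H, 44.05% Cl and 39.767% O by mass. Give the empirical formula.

Assume 100 g: 14.93 g C, 1.253 g H, 44.05 g Cl, 39.767 g O.
C: 14.93 g ÷ 12.01 g/mol = 1.243 mol
H: 1.253 g ÷ 1.008 g/mol = 1.243 mol
Cl: 44.05 g ÷ 35.45 g/mol = 1.243 mol
O: 39.767 g ÷ 16.00 g/mol = 2.485 mol
Divide by the smallest (1.243 mol Cl): C 1.000, H 1.000, Cl 1.000, O 2.000
Ratio ≈ 1:1:1:2, so the empirical formula is CHClO2

CHClO2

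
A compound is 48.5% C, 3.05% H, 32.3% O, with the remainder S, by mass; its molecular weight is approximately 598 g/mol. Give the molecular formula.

C24H18O12S3

Assume 100 g: 48.5 g C, 3.05 g H, 32.3 g O, 16.15 g S.
C: 48.5 g ÷ 12.01 g/mol = 4.038 mol
H: 3.05 g ÷ 1.008 g/mol = 3.026 mol
O: 32.3 g ÷ 16.00 g/mol = 2.019 mol
S: 16.15 g ÷ 32.07 g/mol = 0.5036 mol
Divide by the smallest (0.5036 mol S): C 8.019, H 6.008, O 4.009, S 1.000
→ C8H6O4S
Empirical-formula mass = 198.20 g/mol
n = 598 / 198.20 = 3.02 ≈ 3
Molecular formula = (C8H6O4S)×3 = C24H18O12S3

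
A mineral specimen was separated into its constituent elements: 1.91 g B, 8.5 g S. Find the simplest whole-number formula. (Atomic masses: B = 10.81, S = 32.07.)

B2S3

B: 1.91 g ÷ 10.81 g/mol = 0.1767 mol
S: 8.5 g ÷ 32.07 g/mol = 0.265 mol
Divide by the smallest (0.1767 mol B): B 1.000, S 1.500
Scaling by 2: B 2.00, S 3.00 → B2S3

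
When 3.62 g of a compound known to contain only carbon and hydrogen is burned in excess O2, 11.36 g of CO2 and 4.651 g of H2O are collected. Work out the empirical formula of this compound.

CH2

mol C = 11.36 / 44.01 = 0.2581; mass C = 0.2581 × 12.01 = 3.100 g
mol H = 2 × (4.651 / 18.02) = 0.5162; mass H = 0.5162 × 1.008 = 0.5203 g
Divide by the smallest (0.2581 mol C): C 1.000, H 2.000
→ CH2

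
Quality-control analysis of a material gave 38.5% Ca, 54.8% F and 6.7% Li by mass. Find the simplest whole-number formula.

Assume 100 g: 38.5 g Ca, 54.8 g F, 6.7 g Li.
Ca: 38.5 g ÷ 40.08 g/mol = 0.9606 mol
F: 54.8 g ÷ 19.00 g/mol = 2.884 mol
Li: 6.7 g ÷ 6.94 g/mol = 0.9654 mol
Divide by the smallest (0.9606 mol Ca): Ca 1.000, F 3.003, Li 1.005
≈ 1:3:1 → CaF3Li

CaF3Li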